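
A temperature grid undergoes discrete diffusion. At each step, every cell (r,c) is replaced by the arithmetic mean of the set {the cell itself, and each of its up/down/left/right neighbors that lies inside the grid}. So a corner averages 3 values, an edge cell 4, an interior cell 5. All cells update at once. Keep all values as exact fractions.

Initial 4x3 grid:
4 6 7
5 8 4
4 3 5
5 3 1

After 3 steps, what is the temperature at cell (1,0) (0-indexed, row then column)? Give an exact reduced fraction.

Step 1: cell (1,0) = 21/4
Step 2: cell (1,0) = 197/40
Step 3: cell (1,0) = 2041/400
Full grid after step 3:
  3829/720 80861/14400 5951/1080
  2041/400 7501/1500 37213/7200
  863/200 8763/2000 3277/800
  159/40 4363/1200 2627/720

Answer: 2041/400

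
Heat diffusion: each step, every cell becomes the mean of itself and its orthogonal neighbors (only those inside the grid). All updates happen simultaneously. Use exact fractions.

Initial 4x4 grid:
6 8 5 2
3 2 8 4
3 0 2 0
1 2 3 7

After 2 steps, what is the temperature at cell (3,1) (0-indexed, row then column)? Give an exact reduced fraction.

Step 1: cell (3,1) = 3/2
Step 2: cell (3,1) = 11/5
Full grid after step 2:
  173/36 313/60 283/60 155/36
  907/240 379/100 81/20 877/240
  181/80 237/100 307/100 761/240
  7/4 11/5 41/15 121/36

Answer: 11/5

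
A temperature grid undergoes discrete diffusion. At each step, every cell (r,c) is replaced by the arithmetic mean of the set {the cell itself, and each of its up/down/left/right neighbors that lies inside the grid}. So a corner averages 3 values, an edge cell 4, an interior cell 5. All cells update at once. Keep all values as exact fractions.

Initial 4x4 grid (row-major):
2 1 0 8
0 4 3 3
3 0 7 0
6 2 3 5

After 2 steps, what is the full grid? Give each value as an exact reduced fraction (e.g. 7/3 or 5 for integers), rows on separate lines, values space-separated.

After step 1:
  1 7/4 3 11/3
  9/4 8/5 17/5 7/2
  9/4 16/5 13/5 15/4
  11/3 11/4 17/4 8/3
After step 2:
  5/3 147/80 709/240 61/18
  71/40 61/25 141/50 859/240
  341/120 62/25 86/25 751/240
  26/9 52/15 46/15 32/9

Answer: 5/3 147/80 709/240 61/18
71/40 61/25 141/50 859/240
341/120 62/25 86/25 751/240
26/9 52/15 46/15 32/9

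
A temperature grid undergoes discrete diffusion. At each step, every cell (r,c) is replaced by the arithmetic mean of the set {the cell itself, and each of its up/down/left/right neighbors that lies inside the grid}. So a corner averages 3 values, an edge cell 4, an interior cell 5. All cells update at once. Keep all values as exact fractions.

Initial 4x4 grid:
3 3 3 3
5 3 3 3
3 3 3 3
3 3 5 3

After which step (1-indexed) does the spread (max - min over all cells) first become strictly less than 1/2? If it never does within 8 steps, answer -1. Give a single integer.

Answer: 3

Derivation:
Step 1: max=11/3, min=3, spread=2/3
Step 2: max=211/60, min=3, spread=31/60
Step 3: max=1831/540, min=3, spread=211/540
  -> spread < 1/2 first at step 3
Step 4: max=36143/10800, min=691/225, spread=119/432
Step 5: max=199517/60000, min=10441/3375, spread=125093/540000
Step 6: max=8072449/2430000, min=140971/45000, spread=92003/486000
Step 7: max=48270857/14580000, min=957353/303750, spread=2317913/14580000
Step 8: max=7231578757/2187000000, min=1156459357/364500000, spread=58564523/437400000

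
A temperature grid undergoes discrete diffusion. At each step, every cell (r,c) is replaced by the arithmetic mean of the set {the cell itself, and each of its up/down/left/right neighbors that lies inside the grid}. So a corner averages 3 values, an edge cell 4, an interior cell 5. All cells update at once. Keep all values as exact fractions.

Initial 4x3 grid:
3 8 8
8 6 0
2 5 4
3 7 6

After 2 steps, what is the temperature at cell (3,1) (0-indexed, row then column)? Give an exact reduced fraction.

Answer: 1183/240

Derivation:
Step 1: cell (3,1) = 21/4
Step 2: cell (3,1) = 1183/240
Full grid after step 2:
  52/9 1399/240 193/36
  1259/240 257/50 1139/240
  361/80 237/50 1123/240
  55/12 1183/240 44/9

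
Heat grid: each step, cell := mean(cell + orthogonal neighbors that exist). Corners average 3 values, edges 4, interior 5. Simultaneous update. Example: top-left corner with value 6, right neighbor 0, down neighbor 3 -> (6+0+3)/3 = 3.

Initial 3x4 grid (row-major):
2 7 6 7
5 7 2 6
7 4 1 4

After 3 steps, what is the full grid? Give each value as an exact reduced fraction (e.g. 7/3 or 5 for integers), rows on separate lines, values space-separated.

After step 1:
  14/3 11/2 11/2 19/3
  21/4 5 22/5 19/4
  16/3 19/4 11/4 11/3
After step 2:
  185/36 31/6 163/30 199/36
  81/16 249/50 112/25 383/80
  46/9 107/24 467/120 67/18
After step 3:
  2213/432 18647/3600 18547/3600 11339/2160
  8117/1600 9659/2000 9429/2000 7407/1600
  2107/432 16597/3600 14897/3600 8929/2160

Answer: 2213/432 18647/3600 18547/3600 11339/2160
8117/1600 9659/2000 9429/2000 7407/1600
2107/432 16597/3600 14897/3600 8929/2160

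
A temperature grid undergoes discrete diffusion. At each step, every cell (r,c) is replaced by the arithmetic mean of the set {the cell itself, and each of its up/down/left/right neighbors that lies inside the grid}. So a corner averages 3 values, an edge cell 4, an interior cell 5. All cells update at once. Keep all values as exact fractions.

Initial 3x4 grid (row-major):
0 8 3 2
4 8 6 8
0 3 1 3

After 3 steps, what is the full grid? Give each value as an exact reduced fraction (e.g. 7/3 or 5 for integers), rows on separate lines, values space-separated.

Answer: 167/40 357/80 341/72 10037/2160
2669/720 5113/1200 107/24 12911/2880
7313/2160 5251/1440 389/96 373/90

Derivation:
After step 1:
  4 19/4 19/4 13/3
  3 29/5 26/5 19/4
  7/3 3 13/4 4
After step 2:
  47/12 193/40 571/120 83/18
  227/60 87/20 19/4 1097/240
  25/9 863/240 309/80 4
After step 3:
  167/40 357/80 341/72 10037/2160
  2669/720 5113/1200 107/24 12911/2880
  7313/2160 5251/1440 389/96 373/90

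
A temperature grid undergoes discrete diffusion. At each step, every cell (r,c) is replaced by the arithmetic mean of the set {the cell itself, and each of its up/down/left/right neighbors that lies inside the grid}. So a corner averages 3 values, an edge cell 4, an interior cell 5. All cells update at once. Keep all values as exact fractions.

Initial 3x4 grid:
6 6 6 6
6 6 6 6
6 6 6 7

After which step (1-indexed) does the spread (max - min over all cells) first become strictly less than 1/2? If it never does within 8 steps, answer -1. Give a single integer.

Step 1: max=19/3, min=6, spread=1/3
  -> spread < 1/2 first at step 1
Step 2: max=113/18, min=6, spread=5/18
Step 3: max=1337/216, min=6, spread=41/216
Step 4: max=159737/25920, min=6, spread=4217/25920
Step 5: max=9540349/1555200, min=43279/7200, spread=38417/311040
Step 6: max=571072211/93312000, min=866597/144000, spread=1903471/18662400
Step 7: max=34193309089/5598720000, min=26035759/4320000, spread=18038617/223948800
Step 8: max=2048807382851/335923200000, min=2345726759/388800000, spread=883978523/13436928000

Answer: 1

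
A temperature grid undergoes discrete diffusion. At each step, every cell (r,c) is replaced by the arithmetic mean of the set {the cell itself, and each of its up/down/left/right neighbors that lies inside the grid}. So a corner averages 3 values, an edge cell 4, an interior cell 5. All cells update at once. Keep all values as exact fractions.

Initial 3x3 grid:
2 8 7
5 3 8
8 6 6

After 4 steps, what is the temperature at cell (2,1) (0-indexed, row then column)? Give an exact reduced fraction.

Answer: 342331/57600

Derivation:
Step 1: cell (2,1) = 23/4
Step 2: cell (2,1) = 99/16
Step 3: cell (2,1) = 5593/960
Step 4: cell (2,1) = 342331/57600
Full grid after step 4:
  23509/4320 250217/43200 38761/6480
  483059/86400 414241/72000 265267/43200
  145739/25920 342331/57600 157489/25920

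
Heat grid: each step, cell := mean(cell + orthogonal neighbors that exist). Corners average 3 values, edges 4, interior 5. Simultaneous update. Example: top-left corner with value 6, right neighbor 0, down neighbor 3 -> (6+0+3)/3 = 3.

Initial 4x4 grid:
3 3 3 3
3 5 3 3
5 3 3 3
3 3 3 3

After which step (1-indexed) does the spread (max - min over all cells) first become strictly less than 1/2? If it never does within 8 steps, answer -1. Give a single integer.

Answer: 4

Derivation:
Step 1: max=4, min=3, spread=1
Step 2: max=449/120, min=3, spread=89/120
Step 3: max=4301/1200, min=3, spread=701/1200
Step 4: max=75769/21600, min=6149/2000, spread=46799/108000
  -> spread < 1/2 first at step 4
Step 5: max=3736697/1080000, min=83671/27000, spread=389857/1080000
Step 6: max=332559959/97200000, min=84727/27000, spread=27542759/97200000
Step 7: max=3305171201/972000000, min=7680011/2430000, spread=77722267/324000000
Step 8: max=98482377101/29160000000, min=7731270971/2430000000, spread=5707125449/29160000000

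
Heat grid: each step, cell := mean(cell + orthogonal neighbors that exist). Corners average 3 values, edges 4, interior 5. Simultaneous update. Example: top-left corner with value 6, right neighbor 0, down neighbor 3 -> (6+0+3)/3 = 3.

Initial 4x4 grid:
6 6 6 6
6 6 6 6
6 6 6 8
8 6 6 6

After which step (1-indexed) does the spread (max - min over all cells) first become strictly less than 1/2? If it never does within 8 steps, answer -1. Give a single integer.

Step 1: max=20/3, min=6, spread=2/3
Step 2: max=59/9, min=6, spread=5/9
Step 3: max=6947/1080, min=6, spread=467/1080
  -> spread < 1/2 first at step 3
Step 4: max=206057/32400, min=871/144, spread=5041/16200
Step 5: max=6174491/972000, min=3798/625, spread=1339207/4860000
Step 6: max=184387769/29160000, min=19764023/3240000, spread=3255781/14580000
Step 7: max=5520657467/874800000, min=119020817/19440000, spread=82360351/437400000
Step 8: max=165195489857/26244000000, min=1192935809/194400000, spread=2074577821/13122000000

Answer: 3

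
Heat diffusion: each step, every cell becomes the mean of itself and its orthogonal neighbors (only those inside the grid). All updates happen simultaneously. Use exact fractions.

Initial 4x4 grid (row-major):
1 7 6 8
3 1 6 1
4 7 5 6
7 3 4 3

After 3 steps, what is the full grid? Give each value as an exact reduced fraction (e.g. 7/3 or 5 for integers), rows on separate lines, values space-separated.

After step 1:
  11/3 15/4 27/4 5
  9/4 24/5 19/5 21/4
  21/4 4 28/5 15/4
  14/3 21/4 15/4 13/3
After step 2:
  29/9 569/120 193/40 17/3
  479/120 93/25 131/25 89/20
  97/24 249/50 209/50 71/15
  91/18 53/12 71/15 71/18
After step 3:
  538/135 7429/1800 3071/600 1793/360
  6739/1800 3401/750 4483/1000 2009/400
  8131/1800 12803/3000 358/75 15577/3600
  973/216 17267/3600 15547/3600 1207/270

Answer: 538/135 7429/1800 3071/600 1793/360
6739/1800 3401/750 4483/1000 2009/400
8131/1800 12803/3000 358/75 15577/3600
973/216 17267/3600 15547/3600 1207/270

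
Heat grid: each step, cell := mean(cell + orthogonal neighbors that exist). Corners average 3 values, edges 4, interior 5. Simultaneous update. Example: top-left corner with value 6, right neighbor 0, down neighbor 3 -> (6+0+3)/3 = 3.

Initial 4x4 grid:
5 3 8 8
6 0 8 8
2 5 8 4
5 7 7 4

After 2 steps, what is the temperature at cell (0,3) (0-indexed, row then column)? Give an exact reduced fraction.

Answer: 29/4

Derivation:
Step 1: cell (0,3) = 8
Step 2: cell (0,3) = 29/4
Full grid after step 2:
  143/36 1189/240 503/80 29/4
  1009/240 449/100 619/100 137/20
  1009/240 257/50 297/50 61/10
  91/18 647/120 239/40 35/6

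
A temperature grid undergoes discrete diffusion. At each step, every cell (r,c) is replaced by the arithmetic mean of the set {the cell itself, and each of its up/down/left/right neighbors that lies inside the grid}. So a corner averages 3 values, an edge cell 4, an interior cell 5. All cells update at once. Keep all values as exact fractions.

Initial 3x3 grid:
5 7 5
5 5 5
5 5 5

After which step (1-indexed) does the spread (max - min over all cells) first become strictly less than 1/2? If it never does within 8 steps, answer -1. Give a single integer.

Step 1: max=17/3, min=5, spread=2/3
Step 2: max=667/120, min=5, spread=67/120
Step 3: max=5837/1080, min=507/100, spread=1807/5400
  -> spread < 1/2 first at step 3
Step 4: max=2317963/432000, min=13861/2700, spread=33401/144000
Step 5: max=20669933/3888000, min=1393391/270000, spread=3025513/19440000
Step 6: max=8240926867/1555200000, min=74755949/14400000, spread=53531/497664
Step 7: max=492592925849/93312000000, min=20231116051/3888000000, spread=450953/5971968
Step 8: max=29502503560603/5598720000000, min=2433808610519/466560000000, spread=3799043/71663616

Answer: 3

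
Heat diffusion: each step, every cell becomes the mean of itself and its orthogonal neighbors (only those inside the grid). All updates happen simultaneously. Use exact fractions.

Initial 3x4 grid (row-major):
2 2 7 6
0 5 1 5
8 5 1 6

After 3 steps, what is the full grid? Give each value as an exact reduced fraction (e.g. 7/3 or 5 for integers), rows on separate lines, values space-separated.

After step 1:
  4/3 4 4 6
  15/4 13/5 19/5 9/2
  13/3 19/4 13/4 4
After step 2:
  109/36 179/60 89/20 29/6
  721/240 189/50 363/100 183/40
  77/18 56/15 79/20 47/12
After step 3:
  6491/2160 12817/3600 4769/1200 1663/360
  50723/14400 20557/6000 4077/1000 3391/800
  7931/2160 14167/3600 1523/400 1493/360

Answer: 6491/2160 12817/3600 4769/1200 1663/360
50723/14400 20557/6000 4077/1000 3391/800
7931/2160 14167/3600 1523/400 1493/360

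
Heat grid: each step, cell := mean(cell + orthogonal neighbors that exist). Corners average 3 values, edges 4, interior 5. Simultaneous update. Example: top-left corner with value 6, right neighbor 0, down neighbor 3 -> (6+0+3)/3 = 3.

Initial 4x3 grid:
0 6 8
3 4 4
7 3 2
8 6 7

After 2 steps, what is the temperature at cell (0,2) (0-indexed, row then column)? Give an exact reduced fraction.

Answer: 5

Derivation:
Step 1: cell (0,2) = 6
Step 2: cell (0,2) = 5
Full grid after step 2:
  11/3 35/8 5
  63/16 209/50 37/8
  403/80 473/100 179/40
  73/12 28/5 5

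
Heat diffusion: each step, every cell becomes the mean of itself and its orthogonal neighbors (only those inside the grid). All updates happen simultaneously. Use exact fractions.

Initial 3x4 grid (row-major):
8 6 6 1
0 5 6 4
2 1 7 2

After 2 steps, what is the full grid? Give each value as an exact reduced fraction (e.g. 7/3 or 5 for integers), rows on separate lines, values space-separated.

Answer: 44/9 289/60 76/15 35/9
781/240 459/100 106/25 337/80
17/6 247/80 1061/240 139/36

Derivation:
After step 1:
  14/3 25/4 19/4 11/3
  15/4 18/5 28/5 13/4
  1 15/4 4 13/3
After step 2:
  44/9 289/60 76/15 35/9
  781/240 459/100 106/25 337/80
  17/6 247/80 1061/240 139/36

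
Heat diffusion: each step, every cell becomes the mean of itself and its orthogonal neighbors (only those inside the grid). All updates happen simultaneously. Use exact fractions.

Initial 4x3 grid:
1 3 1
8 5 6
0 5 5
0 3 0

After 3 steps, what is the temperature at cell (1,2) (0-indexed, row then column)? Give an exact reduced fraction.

Step 1: cell (1,2) = 17/4
Step 2: cell (1,2) = 1019/240
Step 3: cell (1,2) = 5431/1440
Full grid after step 3:
  2683/720 5167/1440 8219/2160
  1687/480 2351/600 5431/1440
  1513/480 977/300 5189/1440
  193/80 1969/720 6361/2160

Answer: 5431/1440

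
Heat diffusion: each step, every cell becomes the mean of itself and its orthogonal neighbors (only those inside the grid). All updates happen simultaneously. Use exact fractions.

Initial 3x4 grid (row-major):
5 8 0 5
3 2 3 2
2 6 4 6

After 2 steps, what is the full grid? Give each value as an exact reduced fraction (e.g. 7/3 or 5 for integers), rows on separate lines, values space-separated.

After step 1:
  16/3 15/4 4 7/3
  3 22/5 11/5 4
  11/3 7/2 19/4 4
After step 2:
  145/36 1049/240 737/240 31/9
  41/10 337/100 387/100 47/15
  61/18 979/240 289/80 17/4

Answer: 145/36 1049/240 737/240 31/9
41/10 337/100 387/100 47/15
61/18 979/240 289/80 17/4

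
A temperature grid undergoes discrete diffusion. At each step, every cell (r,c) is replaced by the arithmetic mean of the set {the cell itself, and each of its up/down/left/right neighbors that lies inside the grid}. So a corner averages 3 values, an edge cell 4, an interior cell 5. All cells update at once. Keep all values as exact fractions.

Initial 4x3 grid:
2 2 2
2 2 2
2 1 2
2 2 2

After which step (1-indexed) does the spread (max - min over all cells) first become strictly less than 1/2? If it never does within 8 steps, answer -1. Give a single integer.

Step 1: max=2, min=7/4, spread=1/4
  -> spread < 1/2 first at step 1
Step 2: max=2, min=177/100, spread=23/100
Step 3: max=787/400, min=8789/4800, spread=131/960
Step 4: max=14009/7200, min=79849/43200, spread=841/8640
Step 5: max=2786627/1440000, min=32017949/17280000, spread=56863/691200
Step 6: max=24930457/12960000, min=289505659/155520000, spread=386393/6220800
Step 7: max=9947641187/5184000000, min=116022276869/62208000000, spread=26795339/497664000
Step 8: max=594993850333/311040000000, min=6981144285871/3732480000000, spread=254051069/5971968000

Answer: 1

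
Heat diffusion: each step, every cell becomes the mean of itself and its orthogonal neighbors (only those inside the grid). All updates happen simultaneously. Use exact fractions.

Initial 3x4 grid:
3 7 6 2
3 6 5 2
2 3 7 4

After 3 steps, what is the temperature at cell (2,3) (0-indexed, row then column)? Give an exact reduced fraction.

Step 1: cell (2,3) = 13/3
Step 2: cell (2,3) = 37/9
Step 3: cell (2,3) = 4621/1080
Full grid after step 3:
  593/135 1693/360 3263/720 9107/2160
  661/160 1777/400 1367/300 11953/2880
  8323/2160 6167/1440 6331/1440 4621/1080

Answer: 4621/1080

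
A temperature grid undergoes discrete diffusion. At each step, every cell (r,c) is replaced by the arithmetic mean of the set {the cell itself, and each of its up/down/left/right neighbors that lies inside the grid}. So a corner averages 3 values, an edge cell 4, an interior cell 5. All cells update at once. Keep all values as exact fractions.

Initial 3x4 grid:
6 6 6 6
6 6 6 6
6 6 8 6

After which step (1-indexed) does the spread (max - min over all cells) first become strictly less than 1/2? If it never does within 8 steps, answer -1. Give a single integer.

Answer: 3

Derivation:
Step 1: max=20/3, min=6, spread=2/3
Step 2: max=391/60, min=6, spread=31/60
Step 3: max=3451/540, min=6, spread=211/540
  -> spread < 1/2 first at step 3
Step 4: max=340897/54000, min=5447/900, spread=14077/54000
Step 5: max=3056407/486000, min=327683/54000, spread=5363/24300
Step 6: max=91220809/14580000, min=182869/30000, spread=93859/583200
Step 7: max=5459074481/874800000, min=296936467/48600000, spread=4568723/34992000
Step 8: max=326708435629/52488000000, min=8929618889/1458000000, spread=8387449/83980800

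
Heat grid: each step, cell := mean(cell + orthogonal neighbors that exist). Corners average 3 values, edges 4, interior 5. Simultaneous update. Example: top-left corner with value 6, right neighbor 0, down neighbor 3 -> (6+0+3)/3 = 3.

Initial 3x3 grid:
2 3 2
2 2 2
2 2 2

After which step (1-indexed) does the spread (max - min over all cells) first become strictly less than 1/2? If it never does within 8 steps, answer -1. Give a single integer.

Step 1: max=7/3, min=2, spread=1/3
  -> spread < 1/2 first at step 1
Step 2: max=547/240, min=2, spread=67/240
Step 3: max=4757/2160, min=407/200, spread=1807/10800
Step 4: max=1885963/864000, min=11161/5400, spread=33401/288000
Step 5: max=16781933/7776000, min=1123391/540000, spread=3025513/38880000
Step 6: max=6685726867/3110400000, min=60355949/28800000, spread=53531/995328
Step 7: max=399280925849/186624000000, min=16343116051/7776000000, spread=450953/11943936
Step 8: max=23903783560603/11197440000000, min=1967248610519/933120000000, spread=3799043/143327232

Answer: 1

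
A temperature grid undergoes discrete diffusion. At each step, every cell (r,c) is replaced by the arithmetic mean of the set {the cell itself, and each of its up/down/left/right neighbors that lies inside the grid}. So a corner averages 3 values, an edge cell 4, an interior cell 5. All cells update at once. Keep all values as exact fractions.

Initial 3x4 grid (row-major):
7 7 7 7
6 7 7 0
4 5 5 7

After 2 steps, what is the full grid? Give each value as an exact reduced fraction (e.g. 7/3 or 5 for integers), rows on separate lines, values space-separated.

After step 1:
  20/3 7 7 14/3
  6 32/5 26/5 21/4
  5 21/4 6 4
After step 2:
  59/9 203/30 179/30 203/36
  361/60 597/100 597/100 1147/240
  65/12 453/80 409/80 61/12

Answer: 59/9 203/30 179/30 203/36
361/60 597/100 597/100 1147/240
65/12 453/80 409/80 61/12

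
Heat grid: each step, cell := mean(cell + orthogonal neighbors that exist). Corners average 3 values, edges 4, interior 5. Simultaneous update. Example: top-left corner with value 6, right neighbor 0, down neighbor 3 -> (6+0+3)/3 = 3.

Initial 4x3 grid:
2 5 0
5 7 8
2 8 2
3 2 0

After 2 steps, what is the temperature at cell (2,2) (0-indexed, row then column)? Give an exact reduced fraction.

Answer: 857/240

Derivation:
Step 1: cell (2,2) = 9/2
Step 2: cell (2,2) = 857/240
Full grid after step 2:
  23/6 553/120 145/36
  191/40 451/100 1181/240
  451/120 461/100 857/240
  121/36 667/240 109/36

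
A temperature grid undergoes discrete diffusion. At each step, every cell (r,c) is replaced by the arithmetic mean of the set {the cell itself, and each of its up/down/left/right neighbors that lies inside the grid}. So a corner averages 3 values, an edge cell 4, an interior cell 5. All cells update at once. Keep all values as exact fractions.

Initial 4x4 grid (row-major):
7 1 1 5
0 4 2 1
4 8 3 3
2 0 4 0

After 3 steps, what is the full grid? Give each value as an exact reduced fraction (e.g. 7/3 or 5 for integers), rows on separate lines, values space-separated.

Answer: 1331/432 211/72 4763/1800 649/270
4649/1440 3749/1200 1013/375 4613/1800
7831/2400 3097/1000 3529/1200 173/72
361/120 7331/2400 3709/1440 1087/432

Derivation:
After step 1:
  8/3 13/4 9/4 7/3
  15/4 3 11/5 11/4
  7/2 19/5 4 7/4
  2 7/2 7/4 7/3
After step 2:
  29/9 67/24 301/120 22/9
  155/48 16/5 71/25 271/120
  261/80 89/25 27/10 65/24
  3 221/80 139/48 35/18
After step 3:
  1331/432 211/72 4763/1800 649/270
  4649/1440 3749/1200 1013/375 4613/1800
  7831/2400 3097/1000 3529/1200 173/72
  361/120 7331/2400 3709/1440 1087/432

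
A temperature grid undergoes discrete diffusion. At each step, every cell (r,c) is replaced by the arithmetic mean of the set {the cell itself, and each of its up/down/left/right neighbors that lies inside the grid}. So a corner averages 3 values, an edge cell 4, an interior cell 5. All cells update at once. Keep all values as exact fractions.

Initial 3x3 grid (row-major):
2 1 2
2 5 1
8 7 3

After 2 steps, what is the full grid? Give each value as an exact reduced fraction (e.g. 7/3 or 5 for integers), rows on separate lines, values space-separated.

Answer: 101/36 87/40 79/36
887/240 369/100 219/80
47/9 1097/240 73/18

Derivation:
After step 1:
  5/3 5/2 4/3
  17/4 16/5 11/4
  17/3 23/4 11/3
After step 2:
  101/36 87/40 79/36
  887/240 369/100 219/80
  47/9 1097/240 73/18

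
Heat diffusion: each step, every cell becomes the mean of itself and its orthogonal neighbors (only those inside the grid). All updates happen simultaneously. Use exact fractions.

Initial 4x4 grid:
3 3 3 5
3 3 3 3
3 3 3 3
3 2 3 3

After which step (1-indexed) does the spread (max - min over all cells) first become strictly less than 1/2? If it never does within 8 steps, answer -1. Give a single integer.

Step 1: max=11/3, min=8/3, spread=1
Step 2: max=32/9, min=329/120, spread=293/360
Step 3: max=365/108, min=3029/1080, spread=23/40
Step 4: max=10763/3240, min=307157/108000, spread=154829/324000
  -> spread < 1/2 first at step 4
Step 5: max=1581499/486000, min=2777357/972000, spread=1587/4000
Step 6: max=23452001/7290000, min=84093593/29160000, spread=39977/120000
Step 7: max=278282357/87480000, min=2538203489/874800000, spread=1006667/3600000
Step 8: max=2070751019/656100000, min=76662055109/26244000000, spread=25382657/108000000

Answer: 4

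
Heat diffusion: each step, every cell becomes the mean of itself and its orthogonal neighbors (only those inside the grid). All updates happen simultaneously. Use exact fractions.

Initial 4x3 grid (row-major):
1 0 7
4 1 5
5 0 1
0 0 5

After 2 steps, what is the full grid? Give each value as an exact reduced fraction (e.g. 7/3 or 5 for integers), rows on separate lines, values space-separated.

After step 1:
  5/3 9/4 4
  11/4 2 7/2
  9/4 7/5 11/4
  5/3 5/4 2
After step 2:
  20/9 119/48 13/4
  13/6 119/50 49/16
  121/60 193/100 193/80
  31/18 379/240 2

Answer: 20/9 119/48 13/4
13/6 119/50 49/16
121/60 193/100 193/80
31/18 379/240 2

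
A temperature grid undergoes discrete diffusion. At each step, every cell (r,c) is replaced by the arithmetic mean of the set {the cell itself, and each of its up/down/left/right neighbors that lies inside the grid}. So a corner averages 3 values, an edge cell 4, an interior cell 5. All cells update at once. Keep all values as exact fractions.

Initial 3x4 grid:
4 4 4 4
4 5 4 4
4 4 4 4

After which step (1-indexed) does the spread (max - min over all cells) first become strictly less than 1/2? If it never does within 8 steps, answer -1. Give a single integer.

Step 1: max=17/4, min=4, spread=1/4
  -> spread < 1/2 first at step 1
Step 2: max=423/100, min=4, spread=23/100
Step 3: max=20011/4800, min=1613/400, spread=131/960
Step 4: max=179351/43200, min=29191/7200, spread=841/8640
Step 5: max=71662051/17280000, min=5853373/1440000, spread=56863/691200
Step 6: max=643614341/155520000, min=52829543/12960000, spread=386393/6220800
Step 7: max=257225723131/62208000000, min=21156358813/5184000000, spread=26795339/497664000
Step 8: max=15413735714129/3732480000000, min=1271246149667/311040000000, spread=254051069/5971968000

Answer: 1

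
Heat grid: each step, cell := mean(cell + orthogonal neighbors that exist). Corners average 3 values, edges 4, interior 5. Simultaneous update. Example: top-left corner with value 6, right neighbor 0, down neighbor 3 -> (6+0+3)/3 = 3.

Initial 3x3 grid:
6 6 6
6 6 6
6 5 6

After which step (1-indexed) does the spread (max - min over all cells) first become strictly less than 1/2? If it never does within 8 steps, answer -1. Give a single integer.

Step 1: max=6, min=17/3, spread=1/3
  -> spread < 1/2 first at step 1
Step 2: max=6, min=1373/240, spread=67/240
Step 3: max=1193/200, min=12523/2160, spread=1807/10800
Step 4: max=32039/5400, min=5026037/864000, spread=33401/288000
Step 5: max=3196609/540000, min=45426067/7776000, spread=3025513/38880000
Step 6: max=170044051/28800000, min=18197473133/3110400000, spread=53531/995328
Step 7: max=45864883949/7776000000, min=1093711074151/186624000000, spread=450953/11943936
Step 8: max=5497711389481/933120000000, min=65675736439397/11197440000000, spread=3799043/143327232

Answer: 1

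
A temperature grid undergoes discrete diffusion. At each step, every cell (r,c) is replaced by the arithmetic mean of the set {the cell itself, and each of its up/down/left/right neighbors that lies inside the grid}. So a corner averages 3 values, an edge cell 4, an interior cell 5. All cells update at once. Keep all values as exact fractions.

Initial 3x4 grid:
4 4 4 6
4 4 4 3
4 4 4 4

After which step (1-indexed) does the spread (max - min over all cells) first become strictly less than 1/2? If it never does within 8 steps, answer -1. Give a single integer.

Answer: 2

Derivation:
Step 1: max=9/2, min=11/3, spread=5/6
Step 2: max=157/36, min=58/15, spread=89/180
  -> spread < 1/2 first at step 2
Step 3: max=15079/3600, min=8533/2160, spread=643/2700
Step 4: max=539131/129600, min=13429/3375, spread=117287/648000
Step 5: max=31979669/7776000, min=4312037/1080000, spread=4665013/38880000
Step 6: max=1912433431/466560000, min=540101/135000, spread=73351/746496
Step 7: max=114265882229/27993600000, min=389891633/97200000, spread=79083677/1119744000
Step 8: max=6842348232511/1679616000000, min=46846264369/11664000000, spread=771889307/13436928000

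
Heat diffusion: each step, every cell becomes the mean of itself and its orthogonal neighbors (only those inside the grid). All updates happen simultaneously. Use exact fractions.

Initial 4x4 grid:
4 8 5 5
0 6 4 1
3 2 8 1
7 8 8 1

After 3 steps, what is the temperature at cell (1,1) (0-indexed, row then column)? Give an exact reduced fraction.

Answer: 4399/1000

Derivation:
Step 1: cell (1,1) = 4
Step 2: cell (1,1) = 116/25
Step 3: cell (1,1) = 4399/1000
Full grid after step 3:
  305/72 3743/800 32479/7200 8923/2160
  10169/2400 4399/1000 26581/6000 13637/3600
  425/96 391/80 3331/750 14149/3600
  3713/720 1249/240 17959/3600 566/135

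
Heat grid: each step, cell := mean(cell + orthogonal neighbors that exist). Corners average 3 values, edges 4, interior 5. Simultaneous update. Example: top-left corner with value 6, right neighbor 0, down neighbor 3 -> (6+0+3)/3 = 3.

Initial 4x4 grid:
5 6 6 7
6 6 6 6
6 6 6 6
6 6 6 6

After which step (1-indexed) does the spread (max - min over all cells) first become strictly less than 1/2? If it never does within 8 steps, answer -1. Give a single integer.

Step 1: max=19/3, min=17/3, spread=2/3
Step 2: max=113/18, min=103/18, spread=5/9
Step 3: max=2665/432, min=2519/432, spread=73/216
  -> spread < 1/2 first at step 3
Step 4: max=79531/12960, min=75989/12960, spread=1771/6480
Step 5: max=474173/77760, min=458947/77760, spread=7613/38880
Step 6: max=70898311/11664000, min=69069689/11664000, spread=914311/5832000
Step 7: max=424114673/69984000, min=415693327/69984000, spread=4210673/34992000
Step 8: max=63494784751/10497600000, min=62476415249/10497600000, spread=509184751/5248800000

Answer: 3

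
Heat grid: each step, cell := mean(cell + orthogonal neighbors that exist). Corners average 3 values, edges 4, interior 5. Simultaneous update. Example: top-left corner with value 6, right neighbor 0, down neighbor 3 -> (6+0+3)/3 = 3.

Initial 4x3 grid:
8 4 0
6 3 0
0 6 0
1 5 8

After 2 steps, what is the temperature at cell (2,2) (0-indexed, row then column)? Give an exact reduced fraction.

Answer: 683/240

Derivation:
Step 1: cell (2,2) = 7/2
Step 2: cell (2,2) = 683/240
Full grid after step 2:
  14/3 893/240 35/18
  173/40 307/100 563/240
  123/40 367/100 683/240
  41/12 53/15 77/18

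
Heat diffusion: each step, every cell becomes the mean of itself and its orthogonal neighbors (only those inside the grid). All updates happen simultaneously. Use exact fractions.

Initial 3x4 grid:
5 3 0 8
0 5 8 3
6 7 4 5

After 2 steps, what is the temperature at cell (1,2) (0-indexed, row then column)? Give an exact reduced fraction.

Answer: 507/100

Derivation:
Step 1: cell (1,2) = 4
Step 2: cell (1,2) = 507/100
Full grid after step 2:
  119/36 229/60 47/12 173/36
  39/10 427/100 507/100 53/12
  83/18 613/120 39/8 16/3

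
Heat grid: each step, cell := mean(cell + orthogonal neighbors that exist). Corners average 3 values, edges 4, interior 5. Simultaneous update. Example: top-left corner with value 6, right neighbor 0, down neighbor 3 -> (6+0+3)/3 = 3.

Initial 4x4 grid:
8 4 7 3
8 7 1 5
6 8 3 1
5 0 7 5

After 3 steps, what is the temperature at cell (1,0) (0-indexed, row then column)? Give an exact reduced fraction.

Step 1: cell (1,0) = 29/4
Step 2: cell (1,0) = 197/30
Step 3: cell (1,0) = 4453/720
Full grid after step 3:
  13681/2160 8333/1440 11059/2400 1009/240
  4453/720 32719/6000 9133/2000 4597/1200
  20297/3600 30037/6000 5113/1200 13927/3600
  10843/2160 34099/7200 29819/7200 1687/432

Answer: 4453/720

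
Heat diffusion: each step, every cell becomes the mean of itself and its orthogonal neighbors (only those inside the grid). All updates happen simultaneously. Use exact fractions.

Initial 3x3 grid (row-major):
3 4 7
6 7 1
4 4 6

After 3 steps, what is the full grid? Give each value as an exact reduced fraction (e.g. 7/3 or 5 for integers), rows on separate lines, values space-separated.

Answer: 10049/2160 69193/14400 1639/360
5839/1200 27541/6000 68093/14400
10129/2160 69193/14400 4877/1080

Derivation:
After step 1:
  13/3 21/4 4
  5 22/5 21/4
  14/3 21/4 11/3
After step 2:
  175/36 1079/240 29/6
  23/5 503/100 1039/240
  179/36 1079/240 85/18
After step 3:
  10049/2160 69193/14400 1639/360
  5839/1200 27541/6000 68093/14400
  10129/2160 69193/14400 4877/1080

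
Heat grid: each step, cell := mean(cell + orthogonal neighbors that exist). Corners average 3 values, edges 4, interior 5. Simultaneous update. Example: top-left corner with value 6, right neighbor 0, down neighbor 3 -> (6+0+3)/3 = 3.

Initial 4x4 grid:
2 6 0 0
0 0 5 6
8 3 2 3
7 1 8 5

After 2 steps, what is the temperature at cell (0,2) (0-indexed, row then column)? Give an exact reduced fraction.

Answer: 187/80

Derivation:
Step 1: cell (0,2) = 11/4
Step 2: cell (0,2) = 187/80
Full grid after step 2:
  43/18 613/240 187/80 11/4
  187/60 127/50 317/100 121/40
  227/60 381/100 88/25 511/120
  175/36 1013/240 1097/240 40/9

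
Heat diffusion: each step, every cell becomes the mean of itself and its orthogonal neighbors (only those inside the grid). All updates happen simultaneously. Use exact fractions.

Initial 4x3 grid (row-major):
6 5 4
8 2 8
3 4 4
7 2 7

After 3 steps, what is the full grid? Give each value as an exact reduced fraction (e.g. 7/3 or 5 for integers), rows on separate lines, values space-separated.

Answer: 5767/1080 23651/4800 5597/1080
34739/7200 10219/2000 34039/7200
11743/2400 13261/3000 35429/7200
635/144 16987/3600 1945/432

Derivation:
After step 1:
  19/3 17/4 17/3
  19/4 27/5 9/2
  11/2 3 23/4
  4 5 13/3
After step 2:
  46/9 433/80 173/36
  1319/240 219/50 1279/240
  69/16 493/100 211/48
  29/6 49/12 181/36
After step 3:
  5767/1080 23651/4800 5597/1080
  34739/7200 10219/2000 34039/7200
  11743/2400 13261/3000 35429/7200
  635/144 16987/3600 1945/432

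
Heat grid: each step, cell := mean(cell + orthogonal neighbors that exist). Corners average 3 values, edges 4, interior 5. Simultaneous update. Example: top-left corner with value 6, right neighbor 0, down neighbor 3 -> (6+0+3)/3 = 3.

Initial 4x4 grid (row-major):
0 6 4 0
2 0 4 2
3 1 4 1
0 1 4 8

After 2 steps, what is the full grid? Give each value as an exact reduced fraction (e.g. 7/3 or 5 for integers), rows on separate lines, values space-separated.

After step 1:
  8/3 5/2 7/2 2
  5/4 13/5 14/5 7/4
  3/2 9/5 14/5 15/4
  4/3 3/2 17/4 13/3
After step 2:
  77/36 169/60 27/10 29/12
  481/240 219/100 269/100 103/40
  353/240 51/25 77/25 379/120
  13/9 533/240 773/240 37/9

Answer: 77/36 169/60 27/10 29/12
481/240 219/100 269/100 103/40
353/240 51/25 77/25 379/120
13/9 533/240 773/240 37/9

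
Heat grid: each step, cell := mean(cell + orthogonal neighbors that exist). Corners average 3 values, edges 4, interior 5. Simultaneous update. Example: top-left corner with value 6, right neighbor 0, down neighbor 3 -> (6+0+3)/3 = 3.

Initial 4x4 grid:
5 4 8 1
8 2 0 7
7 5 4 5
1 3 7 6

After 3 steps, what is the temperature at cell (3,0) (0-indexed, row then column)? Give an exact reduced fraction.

Step 1: cell (3,0) = 11/3
Step 2: cell (3,0) = 155/36
Step 3: cell (3,0) = 9487/2160
Full grid after step 3:
  10603/2160 16691/3600 14791/3600 9287/2160
  35107/7200 26329/6000 5233/1200 30587/7200
  32947/7200 1069/240 71/16 11657/2400
  9487/2160 15851/3600 5741/1200 401/80

Answer: 9487/2160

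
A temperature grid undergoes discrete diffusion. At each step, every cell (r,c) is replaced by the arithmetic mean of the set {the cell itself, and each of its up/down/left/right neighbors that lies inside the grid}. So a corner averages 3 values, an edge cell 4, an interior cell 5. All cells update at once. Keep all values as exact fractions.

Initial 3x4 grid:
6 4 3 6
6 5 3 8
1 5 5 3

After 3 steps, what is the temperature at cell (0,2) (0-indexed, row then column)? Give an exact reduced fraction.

Answer: 16847/3600

Derivation:
Step 1: cell (0,2) = 4
Step 2: cell (0,2) = 569/120
Step 3: cell (0,2) = 16847/3600
Full grid after step 3:
  2519/540 16747/3600 16847/3600 5339/1080
  32459/7200 3349/750 4687/1000 1451/300
  517/120 1733/400 16147/3600 653/135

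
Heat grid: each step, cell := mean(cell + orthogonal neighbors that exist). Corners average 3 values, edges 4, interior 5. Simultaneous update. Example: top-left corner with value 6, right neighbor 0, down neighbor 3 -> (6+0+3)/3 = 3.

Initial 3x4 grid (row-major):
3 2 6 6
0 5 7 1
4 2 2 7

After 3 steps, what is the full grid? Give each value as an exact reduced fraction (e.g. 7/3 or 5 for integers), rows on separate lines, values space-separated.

After step 1:
  5/3 4 21/4 13/3
  3 16/5 21/5 21/4
  2 13/4 9/2 10/3
After step 2:
  26/9 847/240 1067/240 89/18
  37/15 353/100 112/25 1027/240
  11/4 259/80 917/240 157/36
After step 3:
  6397/2160 25909/7200 31319/7200 4921/1080
  1309/450 5173/1500 24667/6000 65033/14400
  2029/720 8003/2400 28619/7200 2243/540

Answer: 6397/2160 25909/7200 31319/7200 4921/1080
1309/450 5173/1500 24667/6000 65033/14400
2029/720 8003/2400 28619/7200 2243/540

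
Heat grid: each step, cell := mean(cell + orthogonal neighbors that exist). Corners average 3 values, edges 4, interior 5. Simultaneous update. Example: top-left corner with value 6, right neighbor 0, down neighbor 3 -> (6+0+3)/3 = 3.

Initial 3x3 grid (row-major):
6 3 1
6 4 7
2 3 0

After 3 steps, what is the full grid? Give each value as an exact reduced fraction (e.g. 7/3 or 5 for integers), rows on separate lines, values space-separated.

After step 1:
  5 7/2 11/3
  9/2 23/5 3
  11/3 9/4 10/3
After step 2:
  13/3 503/120 61/18
  533/120 357/100 73/20
  125/36 277/80 103/36
After step 3:
  389/90 27871/7200 4043/1080
  28471/7200 23179/6000 1347/400
  8191/2160 16039/4800 7181/2160

Answer: 389/90 27871/7200 4043/1080
28471/7200 23179/6000 1347/400
8191/2160 16039/4800 7181/2160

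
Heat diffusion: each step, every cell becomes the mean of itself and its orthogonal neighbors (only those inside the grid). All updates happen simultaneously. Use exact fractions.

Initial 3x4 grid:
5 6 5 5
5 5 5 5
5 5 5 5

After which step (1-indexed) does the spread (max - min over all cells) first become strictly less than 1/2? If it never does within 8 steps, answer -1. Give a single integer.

Step 1: max=16/3, min=5, spread=1/3
  -> spread < 1/2 first at step 1
Step 2: max=631/120, min=5, spread=31/120
Step 3: max=5611/1080, min=5, spread=211/1080
Step 4: max=556897/108000, min=9047/1800, spread=14077/108000
Step 5: max=5000407/972000, min=543683/108000, spread=5363/48600
Step 6: max=149540809/29160000, min=302869/60000, spread=93859/1166400
Step 7: max=8958274481/1749600000, min=491336467/97200000, spread=4568723/69984000
Step 8: max=536660435629/104976000000, min=14761618889/2916000000, spread=8387449/167961600

Answer: 1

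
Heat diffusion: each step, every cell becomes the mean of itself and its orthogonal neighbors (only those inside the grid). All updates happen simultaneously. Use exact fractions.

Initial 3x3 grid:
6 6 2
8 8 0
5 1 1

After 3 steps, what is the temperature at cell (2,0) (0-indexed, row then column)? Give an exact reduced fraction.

Step 1: cell (2,0) = 14/3
Step 2: cell (2,0) = 91/18
Step 3: cell (2,0) = 5093/1080
Full grid after step 3:
  12121/2160 35051/7200 8041/2160
  78127/14400 25549/6000 48127/14400
  5093/1080 55927/14400 3053/1080

Answer: 5093/1080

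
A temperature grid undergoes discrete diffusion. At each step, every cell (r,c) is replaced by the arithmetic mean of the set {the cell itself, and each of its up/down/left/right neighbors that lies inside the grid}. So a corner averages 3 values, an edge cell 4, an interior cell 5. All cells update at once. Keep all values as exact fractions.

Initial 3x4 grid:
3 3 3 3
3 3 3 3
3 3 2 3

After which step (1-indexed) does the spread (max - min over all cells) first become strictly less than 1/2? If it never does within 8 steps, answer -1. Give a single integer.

Step 1: max=3, min=8/3, spread=1/3
  -> spread < 1/2 first at step 1
Step 2: max=3, min=329/120, spread=31/120
Step 3: max=3, min=3029/1080, spread=211/1080
Step 4: max=5353/1800, min=307103/108000, spread=14077/108000
Step 5: max=320317/108000, min=2775593/972000, spread=5363/48600
Step 6: max=177131/60000, min=83739191/29160000, spread=93859/1166400
Step 7: max=286263533/97200000, min=5038525519/1749600000, spread=4568723/69984000
Step 8: max=8566381111/2916000000, min=303147564371/104976000000, spread=8387449/167961600

Answer: 1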